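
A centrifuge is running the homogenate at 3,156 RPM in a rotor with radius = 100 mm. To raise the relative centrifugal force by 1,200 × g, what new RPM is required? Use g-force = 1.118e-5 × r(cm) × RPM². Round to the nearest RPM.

r = 100 mm = 10.0 cm
Current RCF = 1.118 × 10⁻⁵ × 10 × (3156)² = 1.118 × 10⁻⁵ × 10 × 9,960,336 ≈ 1,113.6 × g
Target RCF = 1,113.6 + 1,200 = 2,313.6 × g
N² = 2,313.6 / (11.18 × 10⁻⁵) = 20,694,097
N ≈ √20,694,097 ≈ 4,549.1

≈ 4549 RPM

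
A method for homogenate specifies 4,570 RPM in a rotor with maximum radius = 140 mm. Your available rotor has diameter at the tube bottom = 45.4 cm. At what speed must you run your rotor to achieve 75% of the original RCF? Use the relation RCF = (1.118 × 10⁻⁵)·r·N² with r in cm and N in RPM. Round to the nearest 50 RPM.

≈ 3100 RPM

Original rotor: r = 140 mm = 14.0 cm
RCF_original = 1.118 × 10⁻⁵ × 14 × (4570)² = 1.118 × 10⁻⁵ × 14 × 20,884,900 ≈ 3,268.9 × g
Target RCF = 0.75 × 3,268.9 ≈ 2,451.7 × g
Your rotor: r = 45.4 / 2 = 22.7 cm
2,451.7 = 1.118 × 10⁻⁵ × 22.7 × N²
N² = 2,451.7 / (25.3786 × 10⁻⁵) = 9,660,501
N ≈ √9,660,501 ≈ 3,108.1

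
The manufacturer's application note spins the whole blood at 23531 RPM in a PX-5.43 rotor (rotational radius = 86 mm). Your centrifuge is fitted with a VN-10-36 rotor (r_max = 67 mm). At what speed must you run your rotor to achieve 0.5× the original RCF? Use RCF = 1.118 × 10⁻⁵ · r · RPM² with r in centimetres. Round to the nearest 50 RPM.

≈ 18850 RPM

Original rotor: r = 86 mm = 8.6 cm
RCF_original = 1.118 × 10⁻⁵ × 8.6 × (23531)² = 1.118 × 10⁻⁵ × 8.6 × 553,707,961 ≈ 53,237.9 × g
Target RCF = 0.5 × 53,237.9 ≈ 26,619 × g
Your rotor: r = 67 mm = 6.7 cm
26,619 = 1.118 × 10⁻⁵ × 6.7 × N²
N² = 26,619 / (7.4906 × 10⁻⁵) = 355,365,391
N ≈ √355,365,391 ≈ 18,851.1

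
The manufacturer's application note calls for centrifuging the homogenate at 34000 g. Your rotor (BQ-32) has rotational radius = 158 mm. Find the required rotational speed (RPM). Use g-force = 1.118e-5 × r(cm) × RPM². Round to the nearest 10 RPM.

r = 158 mm = 15.8 cm
RCF = 1.118 × 10⁻⁵ × r × N²
34,000 = 1.118 × 10⁻⁵ × 15.8 × N²
N² = 34,000 / (17.6644 × 10⁻⁵) = 192,477,525
N ≈ √192,477,525 ≈ 13,873.6

13870 RPM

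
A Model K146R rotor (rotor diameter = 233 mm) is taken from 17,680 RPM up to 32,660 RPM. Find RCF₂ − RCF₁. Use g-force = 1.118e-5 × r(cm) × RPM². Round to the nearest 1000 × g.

r = 233 mm / 2 = 116.5 mm = 11.65 cm
RCF₁ = 1.118 × 10⁻⁵ × 11.65 × (17680)² = 1.118 × 10⁻⁵ × 11.65 × 312,582,400 ≈ 40,712.9 × g
RCF₂ = 1.118 × 10⁻⁵ × 11.65 × (32660)² = 1.118 × 10⁻⁵ × 11.65 × 1,066,675,600 ≈ 138,931.3 × g
Increase = 138,931.3 − 40,712.9 = 98,218.4

98000 g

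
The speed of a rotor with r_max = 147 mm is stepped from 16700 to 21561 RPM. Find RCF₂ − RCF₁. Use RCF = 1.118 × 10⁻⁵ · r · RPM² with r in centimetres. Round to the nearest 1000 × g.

≈ 31000 g

r = 147 mm = 14.7 cm
RCF₁ = 1.118 × 10⁻⁵ × 14.7 × (16700)² = 1.118 × 10⁻⁵ × 14.7 × 278,890,000 ≈ 45,834.5 × g
RCF₂ = 1.118 × 10⁻⁵ × 14.7 × (21561)² = 1.118 × 10⁻⁵ × 14.7 × 464,876,721 ≈ 76,400.6 × g
Increase = 76,400.6 − 45,834.5 = 30,566.1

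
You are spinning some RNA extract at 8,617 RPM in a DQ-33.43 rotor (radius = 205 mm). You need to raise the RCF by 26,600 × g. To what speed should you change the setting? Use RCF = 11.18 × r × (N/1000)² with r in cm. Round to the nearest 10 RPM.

N₂ ≈ 13800 RPM

r = 205 mm = 20.5 cm
Current RCF = 11.18 × 20.5 × (8.617)² = 11.18 × 20.5 × 74.252689 ≈ 17,018 × g
Target RCF = 17,018 + 26,600 = 43,618 × g
(N/1000)² = 43,618 / 229.19 = 190.3137
N = 1000 × √190.3137 ≈ 13,795.4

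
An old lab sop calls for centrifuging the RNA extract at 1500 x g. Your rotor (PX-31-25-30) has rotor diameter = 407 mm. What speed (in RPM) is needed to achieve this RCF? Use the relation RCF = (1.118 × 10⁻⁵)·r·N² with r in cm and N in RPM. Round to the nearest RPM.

r = 407 mm / 2 = 203.5 mm = 20.35 cm
RCF = 1.118 × 10⁻⁵ × r × N²
1,500 = 1.118 × 10⁻⁵ × 20.35 × N²
N² = 1,500 / (22.7513 × 10⁻⁵) = 6,593,030
N ≈ √6,593,030 ≈ 2,567.7

N ≈ 2568 RPM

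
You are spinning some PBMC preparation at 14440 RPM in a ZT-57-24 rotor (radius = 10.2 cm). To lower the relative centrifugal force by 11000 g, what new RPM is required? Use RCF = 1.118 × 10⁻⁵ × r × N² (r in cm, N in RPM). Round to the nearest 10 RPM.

Current RCF = 1.118 × 10⁻⁵ × 10.2 × (14440)² = 1.118 × 10⁻⁵ × 10.2 × 208,513,600 ≈ 23,778.1 × g
Target RCF = 23,778.1 − 11,000 = 12,778.1 × g
N² = 12,778.1 / (11.4036 × 10⁻⁵) = 112,053,211
N ≈ √112,053,211 ≈ 10,585.5

≈ 10590 RPM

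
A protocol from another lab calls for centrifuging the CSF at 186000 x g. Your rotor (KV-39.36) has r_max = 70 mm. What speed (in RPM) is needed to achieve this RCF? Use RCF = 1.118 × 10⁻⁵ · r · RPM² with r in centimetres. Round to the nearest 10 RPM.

r = 70 mm = 7.0 cm
186,000 = 1.118 × 10⁻⁵ × 7 × N²
N² = 186,000 / (7.826 × 10⁻⁵) = 2,376,693,074
N ≈ √2,376,693,074 ≈ 48,751.3

≈ 48750 RPM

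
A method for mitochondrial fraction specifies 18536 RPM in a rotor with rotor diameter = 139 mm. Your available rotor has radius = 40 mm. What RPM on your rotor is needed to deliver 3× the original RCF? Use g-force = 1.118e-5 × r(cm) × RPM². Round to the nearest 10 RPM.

Original rotor: r = 139 mm / 2 = 69.5 mm = 6.95 cm
RCF_original = 1.118 × 10⁻⁵ × 6.95 × (18536)² = 1.118 × 10⁻⁵ × 6.95 × 343,583,296 ≈ 26,696.8 × g
Target RCF = 3 × 26,696.8 ≈ 80,090.4 × g
Your rotor: r = 40 mm = 4.0 cm
80,090.4 = 1.118 × 10⁻⁵ × 4 × N²
N² = 80,090.4 / (4.472 × 10⁻⁵) = 1,790,930,233
N ≈ √1,790,930,233 ≈ 42,319.4

≈ 42320 RPM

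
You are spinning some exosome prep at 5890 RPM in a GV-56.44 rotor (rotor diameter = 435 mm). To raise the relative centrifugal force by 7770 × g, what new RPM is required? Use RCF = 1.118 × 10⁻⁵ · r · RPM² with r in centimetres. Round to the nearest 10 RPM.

8160 RPM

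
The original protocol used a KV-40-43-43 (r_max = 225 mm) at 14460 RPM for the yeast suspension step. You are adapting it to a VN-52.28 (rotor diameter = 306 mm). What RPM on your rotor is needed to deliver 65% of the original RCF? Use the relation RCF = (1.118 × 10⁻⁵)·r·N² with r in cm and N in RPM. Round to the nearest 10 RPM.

Original rotor: r = 225 mm = 22.5 cm
RCF_original = 1.118 × 10⁻⁵ × 22.5 × (14460)² = 1.118 × 10⁻⁵ × 22.5 × 209,091,600 ≈ 52,597 × g
Target RCF = 0.65 × 52,597 ≈ 34,188.1 × g
Your rotor: r = 306 mm / 2 = 153 mm = 15.3 cm
34,188.1 = 1.118 × 10⁻⁵ × 15.3 × N²
N² = 34,188.1 / (17.1054 × 10⁻⁵) = 199,867,293
N ≈ √199,867,293 ≈ 14,137.4

14140 RPM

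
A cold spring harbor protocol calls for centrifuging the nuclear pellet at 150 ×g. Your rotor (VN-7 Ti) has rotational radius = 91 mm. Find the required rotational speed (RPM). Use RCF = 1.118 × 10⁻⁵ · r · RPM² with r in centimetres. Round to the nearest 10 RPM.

N ≈ 1210 RPM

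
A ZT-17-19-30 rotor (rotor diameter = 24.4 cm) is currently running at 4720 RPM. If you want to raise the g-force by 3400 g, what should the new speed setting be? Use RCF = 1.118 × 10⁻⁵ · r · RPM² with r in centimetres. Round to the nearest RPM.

6871 RPM

r = 24.4 / 2 = 12.2 cm
Current RCF = 1.118 × 10⁻⁵ × 12.2 × (4720)² = 1.118 × 10⁻⁵ × 12.2 × 22,278,400 ≈ 3,038.7 × g
Target RCF = 3,038.7 + 3,400 = 6,438.7 × g
N² = 6,438.7 / (13.6396 × 10⁻⁵) = 47,205,930
N ≈ √47,205,930 ≈ 6,870.7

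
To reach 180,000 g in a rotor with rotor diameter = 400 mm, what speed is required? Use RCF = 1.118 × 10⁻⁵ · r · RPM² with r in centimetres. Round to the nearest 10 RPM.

r = 400 mm / 2 = 200 mm = 20 cm
180,000 = 1.118 × 10⁻⁵ × 20 × N²
N² = 180,000 / (22.36 × 10⁻⁵) = 805,008,945
N ≈ √805,008,945 ≈ 28,372.7

≈ 28370 RPM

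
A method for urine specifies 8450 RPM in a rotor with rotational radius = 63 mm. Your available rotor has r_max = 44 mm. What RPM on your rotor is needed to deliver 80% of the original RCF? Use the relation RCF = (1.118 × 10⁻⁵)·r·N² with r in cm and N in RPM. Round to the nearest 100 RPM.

9000 RPM

Original rotor: r = 63 mm = 6.3 cm
RCF_original = 1.118 × 10⁻⁵ × 6.3 × (8450)² = 1.118 × 10⁻⁵ × 6.3 × 71,402,500 ≈ 5,029.2 × g
Target RCF = 0.8 × 5,029.2 ≈ 4,023.4 × g
Your rotor: r = 44 mm = 4.4 cm
4,023.4 = 1.118 × 10⁻⁵ × 4.4 × N²
N² = 4,023.4 / (4.9192 × 10⁻⁵) = 81,789,722
N ≈ √81,789,722 ≈ 9,043.8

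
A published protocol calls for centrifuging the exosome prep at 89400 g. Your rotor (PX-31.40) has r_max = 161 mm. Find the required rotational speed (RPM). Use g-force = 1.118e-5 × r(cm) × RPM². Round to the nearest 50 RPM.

≈ 22300 RPM

r = 161 mm = 16.1 cm
89,400 = 1.118 × 10⁻⁵ × 16.1 × N²
N² = 89,400 / (17.9998 × 10⁻⁵) = 496,672,185
N ≈ √496,672,185 ≈ 22,286.1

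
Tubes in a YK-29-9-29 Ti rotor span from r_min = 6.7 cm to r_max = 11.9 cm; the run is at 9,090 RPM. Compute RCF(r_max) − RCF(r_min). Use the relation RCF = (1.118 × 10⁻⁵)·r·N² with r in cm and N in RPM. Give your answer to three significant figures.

RCF_max = 1.118 × 10⁻⁵ × 11.9 × (9090)² = 1.118 × 10⁻⁵ × 11.9 × 82,628,100 ≈ 10,993 × g
RCF_min = 1.118 × 10⁻⁵ × 6.7 × (9090)² = 1.118 × 10⁻⁵ × 6.7 × 82,628,100 ≈ 6,189.3 × g
ΔRCF = 10,993 − 6,189.3 = 4,803.7

4800 x g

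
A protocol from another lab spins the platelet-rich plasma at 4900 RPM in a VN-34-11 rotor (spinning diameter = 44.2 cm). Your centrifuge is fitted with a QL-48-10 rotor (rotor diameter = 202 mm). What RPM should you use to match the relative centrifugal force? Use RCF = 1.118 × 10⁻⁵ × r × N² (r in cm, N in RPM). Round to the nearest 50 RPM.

Original rotor: r = 44.2 / 2 = 22.1 cm
RCF_original = 1.118 × 10⁻⁵ × 22.1 × (4900)² = 1.118 × 10⁻⁵ × 22.1 × 24,010,000 ≈ 5,932.3 × g
Your rotor: r = 202 mm / 2 = 101 mm = 10.1 cm
5,932.3 = 1.118 × 10⁻⁵ × 10.1 × N²
N² = 5,932.3 / (11.2918 × 10⁻⁵) = 52,536,354
N ≈ √52,536,354 ≈ 7,248.2

7250 RPM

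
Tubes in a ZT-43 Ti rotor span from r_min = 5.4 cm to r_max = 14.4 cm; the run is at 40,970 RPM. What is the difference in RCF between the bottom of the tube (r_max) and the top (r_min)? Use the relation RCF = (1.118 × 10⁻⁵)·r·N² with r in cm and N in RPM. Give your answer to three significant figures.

169000 g

RCF_max = 1.118 × 10⁻⁵ × 14.4 × (40970)² = 1.118 × 10⁻⁵ × 14.4 × 1,678,540,900 ≈ 270,231.7 × g
RCF_min = 1.118 × 10⁻⁵ × 5.4 × (40970)² = 1.118 × 10⁻⁵ × 5.4 × 1,678,540,900 ≈ 101,336.9 × g
ΔRCF = 270,231.7 − 101,336.9 = 168,894.8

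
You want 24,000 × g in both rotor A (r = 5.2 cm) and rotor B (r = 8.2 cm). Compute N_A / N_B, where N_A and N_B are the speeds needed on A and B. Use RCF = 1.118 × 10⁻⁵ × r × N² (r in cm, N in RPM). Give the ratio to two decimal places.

1.26

At fixed RCF, N ∝ 1/√r, so N_A/N_B = √(r_B/r_A) = √(8.2/5.2) = √1.576923 = 1.2558.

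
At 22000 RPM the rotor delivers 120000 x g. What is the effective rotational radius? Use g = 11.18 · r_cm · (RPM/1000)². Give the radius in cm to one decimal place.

r ≈ 22.2 cm

120000 = 11.18 × r × (22)²
r = 120000 / (11.18 × 484) = 120000 / 5411.12 ≈ 22.177 cm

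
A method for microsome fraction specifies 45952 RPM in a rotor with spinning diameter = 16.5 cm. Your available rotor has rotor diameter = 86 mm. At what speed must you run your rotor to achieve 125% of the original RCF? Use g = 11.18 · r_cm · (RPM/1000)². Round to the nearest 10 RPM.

≈ 71160 RPM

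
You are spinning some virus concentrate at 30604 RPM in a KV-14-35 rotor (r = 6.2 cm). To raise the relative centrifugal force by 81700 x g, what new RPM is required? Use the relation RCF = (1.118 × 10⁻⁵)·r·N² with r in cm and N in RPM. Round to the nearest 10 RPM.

Current RCF = 1.118 × 10⁻⁵ × 6.2 × (30604)² = 1.118 × 10⁻⁵ × 6.2 × 936,604,816 ≈ 64,921.7 × g
Target RCF = 64,921.7 + 81,700 = 146,621.7 × g
N² = 146,621.7 / (6.9316 × 10⁻⁵) = 2,115,264,874
N ≈ √2,115,264,874 ≈ 45,992.0

≈ 45990 RPM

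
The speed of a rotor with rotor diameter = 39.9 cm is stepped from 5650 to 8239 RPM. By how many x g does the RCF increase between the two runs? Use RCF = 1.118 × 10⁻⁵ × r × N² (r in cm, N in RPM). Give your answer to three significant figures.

≈ 8020 x g

r = 39.9 / 2 = 19.95 cm
RCF₁ = 1.118 × 10⁻⁵ × 19.95 × (5650)² = 1.118 × 10⁻⁵ × 19.95 × 31,922,500 ≈ 7,120 × g
RCF₂ = 1.118 × 10⁻⁵ × 19.95 × (8239)² = 1.118 × 10⁻⁵ × 19.95 × 67,881,121 ≈ 15,140.3 × g
Increase = 15,140.3 − 7,120 = 8,020.3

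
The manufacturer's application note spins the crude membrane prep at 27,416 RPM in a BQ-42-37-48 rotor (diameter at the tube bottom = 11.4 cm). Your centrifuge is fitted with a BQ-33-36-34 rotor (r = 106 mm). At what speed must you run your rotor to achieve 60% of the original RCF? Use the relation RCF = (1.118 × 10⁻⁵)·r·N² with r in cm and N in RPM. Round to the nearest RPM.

≈ 15573 RPM

Original rotor: r = 11.4 / 2 = 5.7 cm
RCF_original = 1.118 × 10⁻⁵ × 5.7 × (27416)² = 1.118 × 10⁻⁵ × 5.7 × 751,637,056 ≈ 47,898.8 × g
Target RCF = 0.6 × 47,898.8 ≈ 28,739.3 × g
Your rotor: r = 106 mm = 10.6 cm
28,739.3 = 1.118 × 10⁻⁵ × 10.6 × N²
N² = 28,739.3 / (11.8508 × 10⁻⁵) = 242,509,366
N ≈ √242,509,366 ≈ 15,572.7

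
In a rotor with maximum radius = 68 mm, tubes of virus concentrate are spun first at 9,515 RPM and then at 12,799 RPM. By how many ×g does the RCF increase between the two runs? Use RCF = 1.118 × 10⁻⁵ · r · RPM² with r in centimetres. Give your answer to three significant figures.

5570 ×g

r = 68 mm = 6.8 cm
RCF₁ = 1.118 × 10⁻⁵ × 6.8 × (9515)² = 1.118 × 10⁻⁵ × 6.8 × 90,535,225 ≈ 6,882.8 × g
RCF₂ = 1.118 × 10⁻⁵ × 6.8 × (12799)² = 1.118 × 10⁻⁵ × 6.8 × 163,814,401 ≈ 12,453.8 × g
Increase = 12,453.8 − 6,882.8 = 5,571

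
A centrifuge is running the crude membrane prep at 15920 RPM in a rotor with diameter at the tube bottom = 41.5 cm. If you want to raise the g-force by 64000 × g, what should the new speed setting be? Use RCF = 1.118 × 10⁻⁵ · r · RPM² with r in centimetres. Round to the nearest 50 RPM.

r = 41.5 / 2 = 20.75 cm
Current RCF = 1.118 × 10⁻⁵ × 20.75 × (15920)² = 1.118 × 10⁻⁵ × 20.75 × 253,446,400 ≈ 58,795.8 × g
Target RCF = 58,795.8 + 64,000 = 122,795.8 × g
N² = 122,795.8 / (23.1985 × 10⁻⁵) = 529,326,465
N ≈ √529,326,465 ≈ 23,007.1

23000 RPM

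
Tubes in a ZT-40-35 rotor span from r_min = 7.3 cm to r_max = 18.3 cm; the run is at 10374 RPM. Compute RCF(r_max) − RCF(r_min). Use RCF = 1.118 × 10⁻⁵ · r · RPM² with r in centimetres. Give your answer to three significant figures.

RCF_max = 1.118 × 10⁻⁵ × 18.3 × (10374)² = 1.118 × 10⁻⁵ × 18.3 × 107,619,876 ≈ 22,018.4 × g
RCF_min = 1.118 × 10⁻⁵ × 7.3 × (10374)² = 1.118 × 10⁻⁵ × 7.3 × 107,619,876 ≈ 8,783.3 × g
ΔRCF = 22,018.4 − 8,783.3 = 13,235.1

≈ 13200 x g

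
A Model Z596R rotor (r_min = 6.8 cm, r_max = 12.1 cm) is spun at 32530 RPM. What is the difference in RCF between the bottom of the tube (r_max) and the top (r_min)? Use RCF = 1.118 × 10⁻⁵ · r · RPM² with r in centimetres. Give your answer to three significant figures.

62700 × g

RCF_max = 1.118 × 10⁻⁵ × 12.1 × (32530)² = 1.118 × 10⁻⁵ × 12.1 × 1,058,200,900 ≈ 143,151.3 × g
RCF_min = 1.118 × 10⁻⁵ × 6.8 × (32530)² = 1.118 × 10⁻⁵ × 6.8 × 1,058,200,900 ≈ 80,448.7 × g
ΔRCF = 143,151.3 − 80,448.7 = 62,702.6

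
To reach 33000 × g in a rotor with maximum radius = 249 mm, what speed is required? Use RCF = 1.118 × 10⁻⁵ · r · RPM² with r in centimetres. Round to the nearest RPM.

r = 249 mm = 24.9 cm
33,000 = 1.118 × 10⁻⁵ × 24.9 × N²
N² = 33,000 / (27.8382 × 10⁻⁵) = 118,542,147
N ≈ √118,542,147 ≈ 10,887.7

N ≈ 10888 RPM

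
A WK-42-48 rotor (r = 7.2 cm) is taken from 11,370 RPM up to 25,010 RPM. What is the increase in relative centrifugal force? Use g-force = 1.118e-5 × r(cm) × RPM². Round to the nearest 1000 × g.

40000 g

RCF₁ = 1.118 × 10⁻⁵ × 7.2 × (11370)² = 1.118 × 10⁻⁵ × 7.2 × 129,276,900 ≈ 10,406.3 × g
RCF₂ = 1.118 × 10⁻⁵ × 7.2 × (25010)² = 1.118 × 10⁻⁵ × 7.2 × 625,500,100 ≈ 50,350.3 × g
Increase = 50,350.3 − 10,406.3 = 39,944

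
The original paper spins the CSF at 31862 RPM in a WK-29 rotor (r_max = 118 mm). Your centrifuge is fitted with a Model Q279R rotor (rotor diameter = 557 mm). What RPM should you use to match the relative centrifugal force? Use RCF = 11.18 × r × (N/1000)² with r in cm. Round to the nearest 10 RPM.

≈ 20740 RPM

Original rotor: r = 118 mm = 11.8 cm
RCF = 11.18 × r × (N/1000)²
RCF_original = 11.18 × 11.8 × (31.862)² = 11.18 × 11.8 × 1,015.187044 ≈ 133,927.5 × g
Your rotor: r = 557 mm / 2 = 278.5 mm = 27.85 cm
133,927.5 = 11.18 × 27.85 × (N/1000)²
(N/1000)² = 133,927.5 / 311.363 = 430.133
N = 1000 × √430.133 ≈ 20,739.6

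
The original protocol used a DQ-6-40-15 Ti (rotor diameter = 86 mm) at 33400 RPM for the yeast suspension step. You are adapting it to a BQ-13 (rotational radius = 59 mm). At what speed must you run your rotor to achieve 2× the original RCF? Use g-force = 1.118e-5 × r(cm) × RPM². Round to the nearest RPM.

40325 RPM

Original rotor: r = 86 mm / 2 = 43 mm = 4.3 cm
RCF = 1.118 × 10⁻⁵ × r × N²
RCF_original = 1.118 × 10⁻⁵ × 4.3 × (33400)² = 1.118 × 10⁻⁵ × 4.3 × 1,115,560,000 ≈ 53,629.4 × g
Target RCF = 2 × 53,629.4 ≈ 107,258.8 × g
Your rotor: r = 59 mm = 5.9 cm
107,258.8 = 1.118 × 10⁻⁵ × 5.9 × N²
N² = 107,258.8 / (6.5962 × 10⁻⁵) = 1,626,069,555
N ≈ √1,626,069,555 ≈ 40,324.6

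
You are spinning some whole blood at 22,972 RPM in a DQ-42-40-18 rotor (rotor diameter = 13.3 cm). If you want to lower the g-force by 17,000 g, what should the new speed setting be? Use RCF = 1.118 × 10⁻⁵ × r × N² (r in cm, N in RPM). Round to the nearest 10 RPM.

17290 RPM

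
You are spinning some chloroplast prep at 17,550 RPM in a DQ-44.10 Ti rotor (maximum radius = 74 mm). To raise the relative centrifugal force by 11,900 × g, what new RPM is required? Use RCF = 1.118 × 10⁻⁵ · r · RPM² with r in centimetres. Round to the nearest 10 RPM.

N₂ ≈ 21260 RPM

r = 74 mm = 7.4 cm
Current RCF = 1.118 × 10⁻⁵ × 7.4 × (17550)² = 1.118 × 10⁻⁵ × 7.4 × 308,002,500 ≈ 25,481.7 × g
Target RCF = 25,481.7 + 11,900 = 37,381.7 × g
N² = 37,381.7 / (8.2732 × 10⁻⁵) = 451,840,884
N ≈ √451,840,884 ≈ 21,256.5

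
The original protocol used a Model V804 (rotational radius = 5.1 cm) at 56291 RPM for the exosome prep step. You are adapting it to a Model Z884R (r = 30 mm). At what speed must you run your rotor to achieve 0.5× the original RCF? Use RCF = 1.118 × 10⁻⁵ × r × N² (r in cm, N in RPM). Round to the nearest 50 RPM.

RCF_original = 1.118 × 10⁻⁵ × 5.1 × (56291)² = 1.118 × 10⁻⁵ × 5.1 × 3,168,676,681 ≈ 180,671.6 × g
Target RCF = 0.5 × 180,671.6 ≈ 90,335.8 × g
Your rotor: r = 30 mm = 3.0 cm
90,335.8 = 1.118 × 10⁻⁵ × 3 × N²
N² = 90,335.8 / (3.354 × 10⁻⁵) = 2,693,375,075
N ≈ √2,693,375,075 ≈ 51,897.7

51900 RPM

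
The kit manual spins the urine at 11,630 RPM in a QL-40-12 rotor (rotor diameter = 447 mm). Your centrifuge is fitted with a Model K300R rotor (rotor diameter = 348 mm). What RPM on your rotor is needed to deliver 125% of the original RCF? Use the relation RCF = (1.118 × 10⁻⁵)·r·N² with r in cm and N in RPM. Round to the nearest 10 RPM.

≈ 14740 RPM

Original rotor: r = 447 mm / 2 = 223.5 mm = 22.35 cm
RCF_original = 1.118 × 10⁻⁵ × 22.35 × (11630)² = 1.118 × 10⁻⁵ × 22.35 × 135,256,900 ≈ 33,797 × g
Target RCF = 1.25 × 33,797 ≈ 42,246.2 × g
Your rotor: r = 348 mm / 2 = 174 mm = 17.4 cm
42,246.2 = 1.118 × 10⁻⁵ × 17.4 × N²
N² = 42,246.2 / (19.4532 × 10⁻⁵) = 217,168,384
N ≈ √217,168,384 ≈ 14,736.6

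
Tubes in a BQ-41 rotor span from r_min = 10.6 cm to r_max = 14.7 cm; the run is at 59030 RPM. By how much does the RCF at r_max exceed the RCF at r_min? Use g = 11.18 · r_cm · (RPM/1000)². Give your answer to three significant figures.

ΔRCF ≈ 160000 × g

RCF_max = 11.18 × 14.7 × (59.03)² = 11.18 × 14.7 × 3,484.5409 ≈ 572,670.4 × g
RCF_min = 11.18 × 10.6 × (59.03)² = 11.18 × 10.6 × 3,484.5409 ≈ 412,946 × g
ΔRCF = 572,670.4 − 412,946 = 159,724.4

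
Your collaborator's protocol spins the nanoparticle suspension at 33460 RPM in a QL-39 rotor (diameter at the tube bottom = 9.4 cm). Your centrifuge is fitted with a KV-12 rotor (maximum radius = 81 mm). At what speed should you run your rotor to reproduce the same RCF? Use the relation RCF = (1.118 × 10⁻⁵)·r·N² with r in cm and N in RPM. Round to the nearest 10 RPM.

25490 RPM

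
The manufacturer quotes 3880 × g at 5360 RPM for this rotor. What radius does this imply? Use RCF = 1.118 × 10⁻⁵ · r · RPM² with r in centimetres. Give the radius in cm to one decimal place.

3880 = 1.118 × 10⁻⁵ × r × (5360)²
r = 3880 / (1.118 × 10⁻⁵ × 28,729,600) = 3880 / 321.1969 ≈ 12.080 cm

≈ 12.1 cm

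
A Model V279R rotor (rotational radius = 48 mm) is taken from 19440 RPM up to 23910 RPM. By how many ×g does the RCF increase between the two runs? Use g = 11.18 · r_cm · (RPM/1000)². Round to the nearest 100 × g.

≈ 10400 ×g

r = 48 mm = 4.8 cm
RCF₁ = 11.18 × 4.8 × (19.44)² = 11.18 × 4.8 × 377.9136 ≈ 20,280.4 × g
RCF₂ = 11.18 × 4.8 × (23.91)² = 11.18 × 4.8 × 571.6881 ≈ 30,679.1 × g
Increase = 30,679.1 − 20,280.4 = 10,398.7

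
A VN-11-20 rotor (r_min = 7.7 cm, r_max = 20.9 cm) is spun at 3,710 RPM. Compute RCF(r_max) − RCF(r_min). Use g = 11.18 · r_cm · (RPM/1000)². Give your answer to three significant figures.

ΔRCF ≈ 2030 × g

ΔRCF = 11.18 × (r_max − r_min) × (N/1000)² = 11.18 × 13.2 × 13.7641 ≈ 2,031.3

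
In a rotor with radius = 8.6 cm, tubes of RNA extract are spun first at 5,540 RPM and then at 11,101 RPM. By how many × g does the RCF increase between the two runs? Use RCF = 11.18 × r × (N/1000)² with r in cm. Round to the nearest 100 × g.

8900 × g

RCF₁ = 11.18 × 8.6 × (5.54)² = 11.18 × 8.6 × 30.6916 ≈ 2,950.9 × g
RCF₂ = 11.18 × 8.6 × (11.101)² = 11.18 × 8.6 × 123.232201 ≈ 11,848.5 × g
Increase = 11,848.5 − 2,950.9 = 8,897.6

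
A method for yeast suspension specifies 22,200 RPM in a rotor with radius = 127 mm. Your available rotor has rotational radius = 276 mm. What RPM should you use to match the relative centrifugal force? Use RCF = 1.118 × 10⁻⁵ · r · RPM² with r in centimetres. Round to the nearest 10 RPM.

≈ 15060 RPM

Original rotor: r = 127 mm = 12.7 cm
RCF_original = 1.118 × 10⁻⁵ × 12.7 × (22200)² = 1.118 × 10⁻⁵ × 12.7 × 492,840,000 ≈ 69,976.4 × g
Your rotor: r = 276 mm = 27.6 cm
69,976.4 = 1.118 × 10⁻⁵ × 27.6 × N²
N² = 69,976.4 / (30.8568 × 10⁻⁵) = 226,777,890
N ≈ √226,777,890 ≈ 15,059.1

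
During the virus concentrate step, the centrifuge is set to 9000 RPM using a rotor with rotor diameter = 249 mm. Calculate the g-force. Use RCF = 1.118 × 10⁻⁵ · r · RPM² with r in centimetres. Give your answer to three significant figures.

RCF ≈ 11300 x g

r = 249 mm / 2 = 124.5 mm = 12.45 cm
RCF = 1.118 × 10⁻⁵ × r × N²
RCF = 1.118 × 10⁻⁵ × 12.45 × (9000)² = 1.118 × 10⁻⁵ × 12.45 × 81,000,000 ≈ 11,274.5 × g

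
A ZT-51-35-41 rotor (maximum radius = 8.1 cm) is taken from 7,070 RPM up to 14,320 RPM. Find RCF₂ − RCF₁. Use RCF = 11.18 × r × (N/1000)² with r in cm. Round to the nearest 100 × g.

≈ 14000 × g

RCF₁ = 11.18 × 8.1 × (7.07)² = 11.18 × 8.1 × 49.9849 ≈ 4,526.5 × g
RCF₂ = 11.18 × 8.1 × (14.32)² = 11.18 × 8.1 × 205.0624 ≈ 18,570 × g
Increase = 18,570 − 4,526.5 = 14,043.5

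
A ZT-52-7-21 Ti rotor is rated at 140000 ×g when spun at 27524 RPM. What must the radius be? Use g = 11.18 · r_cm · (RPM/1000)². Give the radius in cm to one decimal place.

r ≈ 16.5 cm

RCF = 11.18 × r × (N/1000)²
140000 = 11.18 × r × (27.524)²
r = 140000 / (11.18 × 757.570576) = 140000 / 8469.639 ≈ 16.530 cm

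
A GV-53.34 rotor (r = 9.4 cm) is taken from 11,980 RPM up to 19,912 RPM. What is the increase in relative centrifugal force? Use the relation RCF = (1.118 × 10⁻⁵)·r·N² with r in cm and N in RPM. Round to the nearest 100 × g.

26600 × g

RCF₁ = 1.118 × 10⁻⁵ × 9.4 × (11980)² = 1.118 × 10⁻⁵ × 9.4 × 143,520,400 ≈ 15,082.8 × g
RCF₂ = 1.118 × 10⁻⁵ × 9.4 × (19912)² = 1.118 × 10⁻⁵ × 9.4 × 396,487,744 ≈ 41,667.7 × g
Increase = 41,667.7 − 15,082.8 = 26,584.9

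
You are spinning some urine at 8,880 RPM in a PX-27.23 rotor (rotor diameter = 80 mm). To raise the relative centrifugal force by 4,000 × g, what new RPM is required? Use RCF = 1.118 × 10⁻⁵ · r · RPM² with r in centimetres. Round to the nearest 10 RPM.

12970 RPM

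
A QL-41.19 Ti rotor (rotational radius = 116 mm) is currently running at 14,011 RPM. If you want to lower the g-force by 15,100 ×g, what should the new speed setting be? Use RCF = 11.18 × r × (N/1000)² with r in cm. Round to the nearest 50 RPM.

r = 116 mm = 11.6 cm
Current RCF = 11.18 × 11.6 × (14.011)² = 11.18 × 11.6 × 196.308121 ≈ 25,458.8 × g
Target RCF = 25,458.8 − 15,100 = 10,358.8 × g
(N/1000)² = 10,358.8 / 129.688 = 79.87478
N = 1000 × √79.87478 ≈ 8,937.3

N₂ ≈ 8950 RPM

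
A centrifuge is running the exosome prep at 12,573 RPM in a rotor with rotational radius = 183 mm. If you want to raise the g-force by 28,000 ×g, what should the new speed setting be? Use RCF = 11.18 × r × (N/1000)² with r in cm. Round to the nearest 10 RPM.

≈ 17170 RPM

r = 183 mm = 18.3 cm
Current RCF = 11.18 × 18.3 × (12.573)² = 11.18 × 18.3 × 158.080329 ≈ 32,342.3 × g
Target RCF = 32,342.3 + 28,000 = 60,342.3 × g
(N/1000)² = 60,342.3 / 204.594 = 294.9368
N = 1000 × √294.9368 ≈ 17,173.7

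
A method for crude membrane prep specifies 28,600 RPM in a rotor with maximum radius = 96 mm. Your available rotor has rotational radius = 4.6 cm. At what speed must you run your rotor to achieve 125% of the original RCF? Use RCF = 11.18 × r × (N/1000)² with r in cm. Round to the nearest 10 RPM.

≈ 46190 RPM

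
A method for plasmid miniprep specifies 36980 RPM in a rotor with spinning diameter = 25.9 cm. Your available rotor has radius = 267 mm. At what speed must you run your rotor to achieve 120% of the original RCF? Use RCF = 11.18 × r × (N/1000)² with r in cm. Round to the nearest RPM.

Original rotor: r = 25.9 / 2 = 12.95 cm
RCF_original = 11.18 × 12.95 × (36.98)² = 11.18 × 12.95 × 1,367.5204 ≈ 197,991 × g
Target RCF = 1.2 × 197,991 ≈ 237,589.2 × g
Your rotor: r = 267 mm = 26.7 cm
237,589.2 = 11.18 × 26.7 × (N/1000)²
(N/1000)² = 237,589.2 / 298.506 = 795.9277
N = 1000 × √795.9277 ≈ 28,212.2

≈ 28212 RPM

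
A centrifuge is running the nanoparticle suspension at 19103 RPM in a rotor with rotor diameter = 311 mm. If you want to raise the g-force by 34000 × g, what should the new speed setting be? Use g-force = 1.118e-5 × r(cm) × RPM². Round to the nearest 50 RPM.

r = 311 mm / 2 = 155.5 mm = 15.55 cm
Current RCF = 1.118 × 10⁻⁵ × 15.55 × (19103)² = 1.118 × 10⁻⁵ × 15.55 × 364,924,609 ≈ 63,441.8 × g
Target RCF = 63,441.8 + 34,000 = 97,441.8 × g
N² = 97,441.8 / (17.3849 × 10⁻⁵) = 560,496,753
N ≈ √560,496,753 ≈ 23,674.8

23650 RPM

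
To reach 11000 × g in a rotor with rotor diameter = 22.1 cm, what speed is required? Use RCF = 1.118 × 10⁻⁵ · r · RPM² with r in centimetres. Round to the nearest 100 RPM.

≈ 9400 RPM

r = 22.1 / 2 = 11.05 cm
11,000 = 1.118 × 10⁻⁵ × 11.05 × N²
N² = 11,000 / (12.3539 × 10⁻⁵) = 89,040,708
N ≈ √89,040,708 ≈ 9,436.1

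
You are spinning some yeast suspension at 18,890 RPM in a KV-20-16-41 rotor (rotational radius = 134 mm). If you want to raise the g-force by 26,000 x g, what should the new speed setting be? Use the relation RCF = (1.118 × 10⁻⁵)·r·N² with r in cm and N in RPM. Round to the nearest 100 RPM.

r = 134 mm = 13.4 cm
Current RCF = 1.118 × 10⁻⁵ × 13.4 × (18890)² = 1.118 × 10⁻⁵ × 13.4 × 356,832,100 ≈ 53,457.7 × g
Target RCF = 53,457.7 + 26,000 = 79,457.7 × g
N² = 79,457.7 / (14.9812 × 10⁻⁵) = 530,382,746
N ≈ √530,382,746 ≈ 23,030.0

N₂ ≈ 23000 RPM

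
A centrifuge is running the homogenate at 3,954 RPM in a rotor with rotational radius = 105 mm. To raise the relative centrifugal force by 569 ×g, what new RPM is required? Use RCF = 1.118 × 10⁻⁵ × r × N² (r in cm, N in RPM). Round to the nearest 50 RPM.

r = 105 mm = 10.5 cm
Current RCF = 1.118 × 10⁻⁵ × 10.5 × (3954)² = 1.118 × 10⁻⁵ × 10.5 × 15,634,116 ≈ 1,835.3 × g
Target RCF = 1,835.3 + 569 = 2,404.3 × g
N² = 2,404.3 / (11.739 × 10⁻⁵) = 20,481,302
N ≈ √20,481,302 ≈ 4,525.6

N₂ ≈ 4550 RPM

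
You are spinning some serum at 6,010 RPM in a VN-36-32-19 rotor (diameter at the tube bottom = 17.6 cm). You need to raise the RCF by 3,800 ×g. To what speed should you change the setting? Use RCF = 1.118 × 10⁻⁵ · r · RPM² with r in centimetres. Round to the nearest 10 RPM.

r = 17.6 / 2 = 8.8 cm
Current RCF = 1.118 × 10⁻⁵ × 8.8 × (6010)² = 1.118 × 10⁻⁵ × 8.8 × 36,120,100 ≈ 3,553.6 × g
Target RCF = 3,553.6 + 3,800 = 7,353.6 × g
N² = 7,353.6 / (9.8384 × 10⁻⁵) = 74,743,861
N ≈ √74,743,861 ≈ 8,645.5

N₂ ≈ 8650 RPM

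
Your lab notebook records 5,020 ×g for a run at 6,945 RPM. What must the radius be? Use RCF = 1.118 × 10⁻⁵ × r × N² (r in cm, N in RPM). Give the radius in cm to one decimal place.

≈ 9.3 cm

RCF = 1.118 × 10⁻⁵ × r × N²
5020 = 1.118 × 10⁻⁵ × r × (6945)²
r = 5020 / (1.118 × 10⁻⁵ × 48,233,025) = 5020 / 539.2452 ≈ 9.309 cm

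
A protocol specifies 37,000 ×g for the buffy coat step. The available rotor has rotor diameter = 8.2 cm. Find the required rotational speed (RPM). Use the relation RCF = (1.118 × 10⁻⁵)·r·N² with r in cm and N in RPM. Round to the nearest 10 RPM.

r = 8.2 / 2 = 4.1 cm
37,000 = 1.118 × 10⁻⁵ × 4.1 × N²
N² = 37,000 / (4.5838 × 10⁻⁵) = 807,190,541
N ≈ √807,190,541 ≈ 28,411.1

≈ 28410 RPM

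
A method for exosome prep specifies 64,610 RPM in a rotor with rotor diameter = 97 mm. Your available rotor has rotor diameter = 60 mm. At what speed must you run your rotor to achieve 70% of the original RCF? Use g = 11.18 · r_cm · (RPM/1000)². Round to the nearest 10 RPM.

68730 RPM

Original rotor: r = 97 mm / 2 = 48.5 mm = 4.85 cm
RCF = 11.18 × r × (N/1000)²
RCF_original = 11.18 × 4.85 × (64.61)² = 11.18 × 4.85 × 4,174.4521 ≈ 226,351.3 × g
Target RCF = 0.7 × 226,351.3 ≈ 158,445.9 × g
Your rotor: r = 60 mm / 2 = 30 mm = 3 cm
158,445.9 = 11.18 × 3 × (N/1000)²
(N/1000)² = 158,445.9 / 33.54 = 4724.088
N = 1000 × √4724.088 ≈ 68,732.0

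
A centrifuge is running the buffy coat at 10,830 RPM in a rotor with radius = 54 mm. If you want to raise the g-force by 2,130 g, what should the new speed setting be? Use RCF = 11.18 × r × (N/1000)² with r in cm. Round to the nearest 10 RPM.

≈ 12350 RPM

r = 54 mm = 5.4 cm
Current RCF = 11.18 × 5.4 × (10.83)² = 11.18 × 5.4 × 117.2889 ≈ 7,081 × g
Target RCF = 7,081 + 2,130 = 9,211 × g
(N/1000)² = 9,211 / 60.372 = 152.5707
N = 1000 × √152.5707 ≈ 12,352.0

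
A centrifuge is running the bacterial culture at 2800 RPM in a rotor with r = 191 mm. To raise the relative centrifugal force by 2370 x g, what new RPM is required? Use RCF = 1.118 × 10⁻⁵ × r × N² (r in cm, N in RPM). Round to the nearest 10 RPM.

r = 191 mm = 19.1 cm
Current RCF = 1.118 × 10⁻⁵ × 19.1 × (2800)² = 1.118 × 10⁻⁵ × 19.1 × 7,840,000 ≈ 1,674.1 × g
Target RCF = 1,674.1 + 2,370 = 4,044.1 × g
N² = 4,044.1 / (21.3538 × 10⁻⁵) = 18,938,550
N ≈ √18,938,550 ≈ 4,351.8

N₂ ≈ 4350 RPM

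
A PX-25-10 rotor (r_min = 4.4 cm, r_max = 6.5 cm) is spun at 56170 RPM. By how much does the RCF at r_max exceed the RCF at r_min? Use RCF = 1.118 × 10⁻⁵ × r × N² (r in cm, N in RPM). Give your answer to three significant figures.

ΔRCF ≈ 74100 × g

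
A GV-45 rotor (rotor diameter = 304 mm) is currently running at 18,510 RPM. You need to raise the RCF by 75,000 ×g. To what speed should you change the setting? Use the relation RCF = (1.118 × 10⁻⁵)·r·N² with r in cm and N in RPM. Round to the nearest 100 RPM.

≈ 28000 RPM

r = 304 mm / 2 = 152 mm = 15.2 cm
Current RCF = 1.118 × 10⁻⁵ × 15.2 × (18510)² = 1.118 × 10⁻⁵ × 15.2 × 342,620,100 ≈ 58,223.5 × g
Target RCF = 58,223.5 + 75,000 = 133,223.5 × g
N² = 133,223.5 / (16.9936 × 10⁻⁵) = 783,962,786
N ≈ √783,962,786 ≈ 27,999.3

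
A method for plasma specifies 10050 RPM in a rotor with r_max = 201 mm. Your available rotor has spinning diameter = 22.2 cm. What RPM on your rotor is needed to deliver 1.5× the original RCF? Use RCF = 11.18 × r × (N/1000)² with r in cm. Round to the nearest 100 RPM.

≈ 16600 RPM

Original rotor: r = 201 mm = 20.1 cm
RCF_original = 11.18 × 20.1 × (10.05)² = 11.18 × 20.1 × 101.0025 ≈ 22,697.1 × g
Target RCF = 1.5 × 22,697.1 ≈ 34,045.6 × g
Your rotor: r = 22.2 / 2 = 11.1 cm
34,045.6 = 11.18 × 11.1 × (N/1000)²
(N/1000)² = 34,045.6 / 124.098 = 274.3445
N = 1000 × √274.3445 ≈ 16,563.3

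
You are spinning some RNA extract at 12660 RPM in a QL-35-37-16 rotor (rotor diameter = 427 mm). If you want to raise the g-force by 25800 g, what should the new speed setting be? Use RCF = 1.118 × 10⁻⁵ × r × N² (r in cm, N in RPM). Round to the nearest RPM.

16382 RPM

r = 427 mm / 2 = 213.5 mm = 21.35 cm
Current RCF = 1.118 × 10⁻⁵ × 21.35 × (12660)² = 1.118 × 10⁻⁵ × 21.35 × 160,275,600 ≈ 38,256.7 × g
Target RCF = 38,256.7 + 25,800 = 64,056.7 × g
N² = 64,056.7 / (23.8693 × 10⁻⁵) = 268,364,384
N ≈ √268,364,384 ≈ 16,381.8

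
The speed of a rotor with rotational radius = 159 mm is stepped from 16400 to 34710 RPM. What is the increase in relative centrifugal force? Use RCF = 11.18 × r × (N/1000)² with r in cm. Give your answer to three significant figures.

166000 ×g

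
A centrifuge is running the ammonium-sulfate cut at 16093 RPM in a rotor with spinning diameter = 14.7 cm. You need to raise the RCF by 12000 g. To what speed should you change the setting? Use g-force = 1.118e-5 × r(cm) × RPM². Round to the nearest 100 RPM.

r = 14.7 / 2 = 7.35 cm
Current RCF = 1.118 × 10⁻⁵ × 7.35 × (16093)² = 1.118 × 10⁻⁵ × 7.35 × 258,984,649 ≈ 21,281.5 × g
Target RCF = 21,281.5 + 12,000 = 33,281.5 × g
N² = 33,281.5 / (8.2173 × 10⁻⁵) = 405,017,463
N ≈ √405,017,463 ≈ 20,125.0

N₂ ≈ 20100 RPM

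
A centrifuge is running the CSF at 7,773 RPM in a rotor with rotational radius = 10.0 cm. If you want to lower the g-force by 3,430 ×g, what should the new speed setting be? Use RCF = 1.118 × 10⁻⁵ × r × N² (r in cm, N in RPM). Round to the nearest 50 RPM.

N₂ ≈ 5450 RPM

Current RCF = 1.118 × 10⁻⁵ × 10 × (7773)² = 1.118 × 10⁻⁵ × 10 × 60,419,529 ≈ 6,754.9 × g
Target RCF = 6,754.9 − 3,430 = 3,324.9 × g
N² = 3,324.9 / (11.18 × 10⁻⁵) = 29,739,714
N ≈ √29,739,714 ≈ 5,453.4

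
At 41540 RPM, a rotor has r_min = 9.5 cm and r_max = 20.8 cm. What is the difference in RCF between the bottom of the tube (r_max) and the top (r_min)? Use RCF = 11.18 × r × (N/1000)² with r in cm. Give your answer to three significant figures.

218000 g

ΔRCF = 11.18 × (r_max − r_min) × (N/1000)² = 11.18 × 11.3 × 1,725.5716 ≈ 217,998.4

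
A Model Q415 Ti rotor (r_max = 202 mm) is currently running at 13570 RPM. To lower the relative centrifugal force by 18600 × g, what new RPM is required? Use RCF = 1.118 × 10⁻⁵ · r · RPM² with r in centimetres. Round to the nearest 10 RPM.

r = 202 mm = 20.2 cm
Current RCF = 1.118 × 10⁻⁵ × 20.2 × (13570)² = 1.118 × 10⁻⁵ × 20.2 × 184,144,900 ≈ 41,586.5 × g
Target RCF = 41,586.5 − 18,600 = 22,986.5 × g
N² = 22,986.5 / (22.5836 × 10⁻⁵) = 101,784,038
N ≈ √101,784,038 ≈ 10,088.8

≈ 10090 RPM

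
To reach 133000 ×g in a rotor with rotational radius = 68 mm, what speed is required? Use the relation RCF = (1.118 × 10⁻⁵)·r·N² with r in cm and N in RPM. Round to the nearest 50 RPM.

41850 RPM

r = 68 mm = 6.8 cm
133,000 = 1.118 × 10⁻⁵ × 6.8 × N²
N² = 133,000 / (7.6024 × 10⁻⁵) = 1,749,447,543
N ≈ √1,749,447,543 ≈ 41,826.4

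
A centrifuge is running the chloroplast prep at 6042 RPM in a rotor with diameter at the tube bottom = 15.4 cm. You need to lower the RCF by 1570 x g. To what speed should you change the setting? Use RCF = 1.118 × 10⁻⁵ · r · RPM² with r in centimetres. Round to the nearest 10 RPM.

N₂ ≈ 4270 RPM

r = 15.4 / 2 = 7.7 cm
Current RCF = 1.118 × 10⁻⁵ × 7.7 × (6042)² = 1.118 × 10⁻⁵ × 7.7 × 36,505,764 ≈ 3,142.6 × g
Target RCF = 3,142.6 − 1,570 = 1,572.6 × g
N² = 1,572.6 / (8.6086 × 10⁻⁵) = 18,267,779
N ≈ √18,267,779 ≈ 4,274.1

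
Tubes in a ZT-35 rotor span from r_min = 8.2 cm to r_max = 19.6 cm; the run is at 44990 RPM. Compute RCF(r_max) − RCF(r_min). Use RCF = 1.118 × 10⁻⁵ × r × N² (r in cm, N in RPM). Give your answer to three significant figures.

RCF_max = 1.118 × 10⁻⁵ × 19.6 × (44990)² = 1.118 × 10⁻⁵ × 19.6 × 2,024,100,100 ≈ 443,537 × g
RCF_min = 1.118 × 10⁻⁵ × 8.2 × (44990)² = 1.118 × 10⁻⁵ × 8.2 × 2,024,100,100 ≈ 185,561.4 × g
ΔRCF = 443,537 − 185,561.4 = 257,975.6

258000 × g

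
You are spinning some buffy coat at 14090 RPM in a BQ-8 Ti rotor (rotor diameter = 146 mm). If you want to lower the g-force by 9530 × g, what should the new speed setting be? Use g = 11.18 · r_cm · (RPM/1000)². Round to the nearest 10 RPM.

r = 146 mm / 2 = 73 mm = 7.3 cm
Current RCF = 11.18 × 7.3 × (14.09)² = 11.18 × 7.3 × 198.5281 ≈ 16,202.7 × g
Target RCF = 16,202.7 − 9,530 = 6,672.7 × g
(N/1000)² = 6,672.7 / 81.614 = 81.75926
N = 1000 × √81.75926 ≈ 9,042.1

9040 RPM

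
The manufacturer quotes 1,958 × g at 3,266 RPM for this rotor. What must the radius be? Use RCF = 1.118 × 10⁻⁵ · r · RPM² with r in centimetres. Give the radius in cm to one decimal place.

RCF = 1.118 × 10⁻⁵ × r × N²
1958 = 1.118 × 10⁻⁵ × r × (3266)²
r = 1958 / (1.118 × 10⁻⁵ × 10,666,756) = 1958 / 119.2543 ≈ 16.419 cm

r ≈ 16.4 cm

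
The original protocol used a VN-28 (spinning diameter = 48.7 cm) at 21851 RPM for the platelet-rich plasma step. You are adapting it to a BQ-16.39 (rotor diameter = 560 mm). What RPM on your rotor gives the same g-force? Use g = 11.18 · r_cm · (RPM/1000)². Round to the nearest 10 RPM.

Original rotor: r = 48.7 / 2 = 24.35 cm
RCF_original = 11.18 × 24.35 × (21.851)² = 11.18 × 24.35 × 477.466201 ≈ 129,982.1 × g
Your rotor: r = 560 mm / 2 = 280 mm = 28 cm
129,982.1 = 11.18 × 28 × (N/1000)²
(N/1000)² = 129,982.1 / 313.04 = 415.2252
N = 1000 × √415.2252 ≈ 20,377.1

20380 RPM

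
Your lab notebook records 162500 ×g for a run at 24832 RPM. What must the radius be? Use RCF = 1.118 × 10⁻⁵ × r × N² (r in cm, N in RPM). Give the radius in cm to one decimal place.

≈ 23.6 cm

RCF = 1.118 × 10⁻⁵ × r × N²
162500 = 1.118 × 10⁻⁵ × r × (24832)²
r = 162500 / (1.118 × 10⁻⁵ × 616,628,224) = 162500 / 6893.904 ≈ 23.572 cm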